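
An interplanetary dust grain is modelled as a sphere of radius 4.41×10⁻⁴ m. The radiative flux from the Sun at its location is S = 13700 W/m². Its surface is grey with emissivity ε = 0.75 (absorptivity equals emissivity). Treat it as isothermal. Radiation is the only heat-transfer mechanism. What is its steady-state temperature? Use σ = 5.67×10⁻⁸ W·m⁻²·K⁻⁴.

T ≈ 496 K

At equilibrium, absorbed power = emitted power.
Absorbing cross-section = πr² = 6.110×10⁻⁷ m²; emitting surface = 4πr² = 2.444×10⁻⁶ m² (ratio 4).
εS·A_cross = εσ·A_surf·T⁴  ⇒  T⁴ = S/(4σ)   (ε cancels).
T⁴ = 13700/(4·5.67×10⁻⁸) = 6.041×10¹⁰ K⁴.
T = (6.041×10¹⁰)^(1/4).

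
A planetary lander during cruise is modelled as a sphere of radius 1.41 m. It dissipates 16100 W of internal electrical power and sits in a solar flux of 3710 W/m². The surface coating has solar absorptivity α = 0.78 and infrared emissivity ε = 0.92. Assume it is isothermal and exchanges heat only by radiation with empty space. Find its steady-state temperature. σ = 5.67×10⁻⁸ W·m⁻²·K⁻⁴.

T ≈ 402 K

At steady state, absorbed solar power + internal power = radiated power.
Absorbed: α·S·A_cross = 0.78·3710·6.246 = 18070 W (cross-section πr²).
Total input = 18070 + 16100 = 34170 W.
Radiated: εσ·A_surf·T⁴ with A_surf = 4πr² = 24.98 m².
T⁴ = 34170/(0.92·5.67×10⁻⁸·24.98) = 2.622×10¹⁰ K⁴.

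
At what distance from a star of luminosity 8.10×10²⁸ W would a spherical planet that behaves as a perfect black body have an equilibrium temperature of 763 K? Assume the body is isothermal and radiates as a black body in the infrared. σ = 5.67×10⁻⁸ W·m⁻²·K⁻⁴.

d ≈ 2.90×10¹¹ m

For an isothermal black-emitting sphere, (1−a)S·πr² = σ·4πr²·T⁴ ⇒ S = 4σT⁴/(1−a).
S = 4·5.67×10⁻⁸·(763)⁴/1.00 = 76870 W/m².
Flux falls as S = L/(4πd²), so d = √(L/(4πS)) = √(8.10×10²⁸/(4π·76870)).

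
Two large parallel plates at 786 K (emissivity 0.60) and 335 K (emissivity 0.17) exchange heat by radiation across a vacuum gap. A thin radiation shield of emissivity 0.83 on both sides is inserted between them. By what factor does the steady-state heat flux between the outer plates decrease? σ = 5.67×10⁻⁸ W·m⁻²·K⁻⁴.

Without shield: q₀ = σΔ(T⁴)/(1/ε₁+1/ε₂−1) with denominator 6.549.
With shield the two gaps are in series; the resistances add: (1/ε₁+1/ε_s−1)+(1/ε_s+1/ε₂−1) = 1.871+6.087 = 7.959.
Heat-flux ratio q₀/q = 7.959/6.549.

factor ≈ 1.22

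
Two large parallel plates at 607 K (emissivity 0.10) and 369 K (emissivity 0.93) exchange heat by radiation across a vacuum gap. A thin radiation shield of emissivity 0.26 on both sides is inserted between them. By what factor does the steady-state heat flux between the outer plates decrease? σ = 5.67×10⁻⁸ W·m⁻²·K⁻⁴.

factor ≈ 1.66

Without shield: q₀ = σΔ(T⁴)/(1/ε₁+1/ε₂−1) with denominator 10.08.
With shield the two gaps are in series; the resistances add: (1/ε₁+1/ε_s−1)+(1/ε_s+1/ε₂−1) = 12.85+3.921 = 16.77.
Heat-flux ratio q₀/q = 16.77/10.08.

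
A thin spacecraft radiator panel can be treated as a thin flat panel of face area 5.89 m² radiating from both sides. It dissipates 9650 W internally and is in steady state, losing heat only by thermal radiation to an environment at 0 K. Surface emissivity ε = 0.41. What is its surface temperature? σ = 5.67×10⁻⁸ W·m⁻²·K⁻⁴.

Steady state: internal power = radiated power, P = εσA T⁴.
Radiating area A = 2·5.89 = 11.78 m².
T⁴ = P/(εσA) = 9650/(0.41·5.67×10⁻⁸·11.78) = 3.524×10¹⁰ K⁴.
T = (3.524×10¹⁰)^(1/4).

T ≈ 433 K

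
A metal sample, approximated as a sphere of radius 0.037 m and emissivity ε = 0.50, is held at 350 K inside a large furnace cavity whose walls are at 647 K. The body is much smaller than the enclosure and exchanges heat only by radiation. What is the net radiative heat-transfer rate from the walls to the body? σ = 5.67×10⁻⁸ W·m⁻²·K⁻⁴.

For a small grey body in a large enclosure: P_net = εσA(T_body⁴ − T_wall⁴).
A = 4πr² = 0.01720 m²; T_body⁴ − T_wall⁴ = 1.501×10¹⁰ − 1.752×10¹¹ = -1.602×10¹¹ K⁴.
|P_net| = 0.50·5.67×10⁻⁸·0.01720·1.602×10¹¹.

P_net ≈ 78.1 W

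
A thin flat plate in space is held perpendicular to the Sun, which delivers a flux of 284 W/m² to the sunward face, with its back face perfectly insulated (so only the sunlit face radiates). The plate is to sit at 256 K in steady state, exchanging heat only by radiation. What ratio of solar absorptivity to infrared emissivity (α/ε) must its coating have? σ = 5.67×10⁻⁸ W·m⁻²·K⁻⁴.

Balance: αS·A = εσ·1A·T⁴ ⇒ α/ε = σT⁴/S.
α/ε = 5.67×10⁻⁸·(256)⁴/284 = 5.67×10⁻⁸·4.295×10⁹/284.

α/ε ≈ 0.857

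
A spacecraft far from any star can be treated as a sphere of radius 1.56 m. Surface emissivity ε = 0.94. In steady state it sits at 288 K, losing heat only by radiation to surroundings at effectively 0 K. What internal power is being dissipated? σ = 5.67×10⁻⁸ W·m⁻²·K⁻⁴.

Steady state: P = εσA T⁴.
A = 4πr² = 30.58 m²; T⁴ = (288)⁴ = 6.880×10⁹ K⁴.
P = 0.94 × 5.67×10⁻⁸ × 30.58 × 6.880×10⁹.

P ≈ 11200 W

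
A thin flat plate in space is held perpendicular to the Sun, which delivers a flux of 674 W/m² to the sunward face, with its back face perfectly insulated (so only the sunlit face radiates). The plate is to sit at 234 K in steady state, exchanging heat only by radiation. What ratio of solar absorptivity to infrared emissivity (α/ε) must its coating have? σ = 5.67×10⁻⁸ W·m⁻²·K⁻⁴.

α/ε ≈ 0.252

Balance: αS·A = εσ·1A·T⁴ ⇒ α/ε = σT⁴/S.
α/ε = 5.67×10⁻⁸·(234)⁴/674 = 5.67×10⁻⁸·2.998×10⁹/674.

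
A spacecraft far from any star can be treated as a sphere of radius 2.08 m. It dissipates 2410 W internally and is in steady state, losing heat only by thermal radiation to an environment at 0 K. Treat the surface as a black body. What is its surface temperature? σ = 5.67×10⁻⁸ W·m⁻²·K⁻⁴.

T ≈ 167 K

Steady state: internal power = radiated power, P = εσA T⁴.
Radiating area A = 4πr² = 54.37 m².
T⁴ = P/(εσA) = 2410/(1.0·5.67×10⁻⁸·54.37) = 7.818×10⁸ K⁴.
T = (7.818×10⁸)^(1/4).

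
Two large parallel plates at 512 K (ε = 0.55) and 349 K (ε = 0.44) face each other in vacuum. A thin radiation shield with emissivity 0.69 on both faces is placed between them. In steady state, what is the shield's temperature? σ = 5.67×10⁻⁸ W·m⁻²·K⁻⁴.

T_s ≈ 459 K

In steady state the net flux on the hot side equals that on the cold side.
σ(T₁⁴−T_s⁴)/D₁ = σ(T_s⁴−T₂⁴)/D₂, with D₁ = 1/ε₁+1/ε_s−1 = 2.267, D₂ = 1/ε_s+1/ε₂−1 = 2.722.
Solve for T_s⁴: T_s⁴ = (D₂·T₁⁴ + D₁·T₂⁴)/(D₁+D₂) = 4.423×10¹⁰ K⁴.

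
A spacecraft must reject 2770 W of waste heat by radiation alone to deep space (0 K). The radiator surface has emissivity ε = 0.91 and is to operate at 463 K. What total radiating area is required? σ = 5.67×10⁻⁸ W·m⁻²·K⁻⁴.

P = εσA T⁴ ⇒ A = P/(εσT⁴).
T⁴ = 4.595×10¹⁰ K⁴.
A = 2770/(0.91 × 5.67×10⁻⁸ × 4.595×10¹⁰).

A ≈ 1.17 m²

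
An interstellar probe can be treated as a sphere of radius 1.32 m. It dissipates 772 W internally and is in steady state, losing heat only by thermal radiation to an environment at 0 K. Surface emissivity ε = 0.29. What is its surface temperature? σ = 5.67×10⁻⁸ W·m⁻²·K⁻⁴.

T ≈ 215 K

Steady state: internal power = radiated power, P = εσA T⁴.
Radiating area A = 4πr² = 21.90 m².
T⁴ = P/(εσA) = 772/(0.29·5.67×10⁻⁸·21.90) = 2.144×10⁹ K⁴.
T = (2.144×10⁹)^(1/4).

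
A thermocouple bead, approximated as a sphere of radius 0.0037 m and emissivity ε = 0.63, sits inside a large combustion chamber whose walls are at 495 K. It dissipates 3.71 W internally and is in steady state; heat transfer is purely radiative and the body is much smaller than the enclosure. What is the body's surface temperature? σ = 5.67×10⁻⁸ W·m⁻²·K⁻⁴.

For a small grey body in a large enclosure, net radiated power = εσA(T⁴ − T_w⁴).
Steady state: P = εσA(T⁴ − T_w⁴) with A = 4πr² = 1.720×10⁻⁴ m².
T⁴ = P/(εσA) + T_w⁴ = 3.71/(0.63·5.67×10⁻⁸·1.720×10⁻⁴) + (495)⁴
    = 6.037×10¹¹ + 6.004×10¹⁰ = 6.638×10¹¹ K⁴.

T ≈ 903 K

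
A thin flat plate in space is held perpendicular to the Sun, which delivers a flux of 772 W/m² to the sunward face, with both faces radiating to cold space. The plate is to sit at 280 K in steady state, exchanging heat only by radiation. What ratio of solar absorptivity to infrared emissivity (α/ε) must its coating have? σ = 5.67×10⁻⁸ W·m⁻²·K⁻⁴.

α/ε ≈ 0.903

Balance: αS·A = εσ·2A·T⁴ ⇒ α/ε = 2σT⁴/S.
α/ε = 2·5.67×10⁻⁸·(280)⁴/772 = 2·5.67×10⁻⁸·6.147×10⁹/772.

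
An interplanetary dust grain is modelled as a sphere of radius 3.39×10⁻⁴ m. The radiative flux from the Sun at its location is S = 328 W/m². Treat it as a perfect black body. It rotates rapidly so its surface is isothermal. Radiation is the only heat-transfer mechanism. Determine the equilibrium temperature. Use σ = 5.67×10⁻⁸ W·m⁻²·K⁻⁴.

T ≈ 195 K

At equilibrium, absorbed power = emitted power.
Absorbing cross-section = πr² = 3.610×10⁻⁷ m²; emitting surface = 4πr² = 1.444×10⁻⁶ m² (ratio 4).
S·A_cross = εσ·A_surf·T⁴  ⇒  T⁴ = S/(4σ).
T⁴ = 1.00·328/(4·5.67×10⁻⁸) = 1.446×10⁹ K⁴.
T = (1.446×10⁹)^(1/4).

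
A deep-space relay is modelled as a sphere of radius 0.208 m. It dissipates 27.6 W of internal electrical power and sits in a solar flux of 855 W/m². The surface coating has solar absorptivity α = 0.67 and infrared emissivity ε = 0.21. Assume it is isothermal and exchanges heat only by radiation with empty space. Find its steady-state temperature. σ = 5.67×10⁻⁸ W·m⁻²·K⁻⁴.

At steady state, absorbed solar power + internal power = radiated power.
Absorbed: α·S·A_cross = 0.67·855·0.1359 = 77.86 W (cross-section πr²).
Total input = 77.86 + 27.6 = 105.5 W.
Radiated: εσ·A_surf·T⁴ with A_surf = 4πr² = 0.5437 m².
T⁴ = 105.5/(0.21·5.67×10⁻⁸·0.5437) = 1.629×10¹⁰ K⁴.

T ≈ 357 K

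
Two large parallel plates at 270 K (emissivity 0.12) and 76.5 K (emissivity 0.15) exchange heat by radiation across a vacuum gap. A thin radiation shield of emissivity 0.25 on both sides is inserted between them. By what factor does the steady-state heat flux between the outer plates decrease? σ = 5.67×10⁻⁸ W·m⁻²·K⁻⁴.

factor ≈ 1.50

Without shield: q₀ = σΔ(T⁴)/(1/ε₁+1/ε₂−1) with denominator 14.00.
With shield the two gaps are in series; the resistances add: (1/ε₁+1/ε_s−1)+(1/ε_s+1/ε₂−1) = 11.33+9.667 = 21.00.
Heat-flux ratio q₀/q = 21.00/14.00.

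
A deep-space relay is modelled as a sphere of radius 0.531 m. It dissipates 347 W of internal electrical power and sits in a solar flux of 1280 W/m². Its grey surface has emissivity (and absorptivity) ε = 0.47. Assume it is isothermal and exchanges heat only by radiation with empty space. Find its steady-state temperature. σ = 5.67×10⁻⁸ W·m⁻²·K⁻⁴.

T ≈ 311 K

At steady state, absorbed solar power + internal power = radiated power.
Absorbed: α·S·A_cross = 0.47·1280·0.8858 = 532.9 W (cross-section πr²).
Total input = 532.9 + 347 = 879.9 W.
Radiated: εσ·A_surf·T⁴ with A_surf = 4πr² = 3.543 m².
T⁴ = 879.9/(0.47·5.67×10⁻⁸·3.543) = 9.319×10⁹ K⁴.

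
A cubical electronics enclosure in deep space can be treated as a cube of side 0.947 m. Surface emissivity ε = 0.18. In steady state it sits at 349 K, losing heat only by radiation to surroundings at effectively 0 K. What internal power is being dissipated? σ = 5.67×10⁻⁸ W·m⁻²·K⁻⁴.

P ≈ 815 W

Steady state: P = εσA T⁴.
A = 6L² = 5.381 m²; T⁴ = (349)⁴ = 1.484×10¹⁰ K⁴.
P = 0.18 × 5.67×10⁻⁸ × 5.381 × 1.484×10¹⁰.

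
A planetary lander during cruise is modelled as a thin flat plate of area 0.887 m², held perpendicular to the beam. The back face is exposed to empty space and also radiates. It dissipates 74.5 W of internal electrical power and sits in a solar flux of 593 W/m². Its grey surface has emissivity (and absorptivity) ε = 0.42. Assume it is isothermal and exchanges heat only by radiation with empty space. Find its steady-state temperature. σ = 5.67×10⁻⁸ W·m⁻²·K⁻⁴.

At steady state, absorbed solar power + internal power = radiated power.
Absorbed: α·S·A_cross = 0.42·593·0.8870 = 220.9 W (cross-section A).
Total input = 220.9 + 74.5 = 295.4 W.
Radiated: εσ·A_surf·T⁴ with A_surf = 2A = 1.774 m².
T⁴ = 295.4/(0.42·5.67×10⁻⁸·1.774) = 6.993×10⁹ K⁴.

T ≈ 289 K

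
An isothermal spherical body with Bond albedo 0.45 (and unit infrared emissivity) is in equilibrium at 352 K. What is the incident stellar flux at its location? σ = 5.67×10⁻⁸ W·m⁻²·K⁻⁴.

(1−a)S·πr² = σ·4πr²·T⁴ ⇒ S = 4σT⁴/(1−a).
S = 4·5.67×10⁻⁸·1.535×10¹⁰/0.550.

S ≈ 6330 W/m²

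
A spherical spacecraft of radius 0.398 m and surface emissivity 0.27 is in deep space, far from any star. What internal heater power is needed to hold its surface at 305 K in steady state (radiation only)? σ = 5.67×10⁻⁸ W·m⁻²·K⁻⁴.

P = εσ·4πr²·T⁴.
4πr² = 1.991 m²; T⁴ = 8.654×10⁹ K⁴.
P = 0.27·5.67×10⁻⁸·1.991·8.654×10⁹.

P ≈ 264 W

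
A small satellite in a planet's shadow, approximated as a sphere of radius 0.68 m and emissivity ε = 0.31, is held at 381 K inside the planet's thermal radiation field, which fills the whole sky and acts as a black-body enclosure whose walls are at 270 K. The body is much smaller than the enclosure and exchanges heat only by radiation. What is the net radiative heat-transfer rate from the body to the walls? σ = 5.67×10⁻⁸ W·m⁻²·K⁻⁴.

P_net ≈ 1610 W

For a small grey body in a large enclosure: P_net = εσA(T_body⁴ − T_wall⁴).
A = 4πr² = 5.811 m²; T_body⁴ − T_wall⁴ = 2.107×10¹⁰ − 5.314×10⁹ = 1.576×10¹⁰ K⁴.
|P_net| = 0.31·5.67×10⁻⁸·5.811·1.576×10¹⁰.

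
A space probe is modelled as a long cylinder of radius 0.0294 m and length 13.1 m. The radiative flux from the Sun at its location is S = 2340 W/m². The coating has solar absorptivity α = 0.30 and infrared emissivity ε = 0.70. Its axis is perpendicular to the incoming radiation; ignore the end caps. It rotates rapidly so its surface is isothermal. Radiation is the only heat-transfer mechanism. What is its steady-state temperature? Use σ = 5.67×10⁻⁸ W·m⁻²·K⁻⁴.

At equilibrium, absorbed power = emitted power.
Absorbing cross-section = 2rL = 0.7703 m²; emitting surface = 2πrL = 2.420 m² (ratio π).
αS·A_cross = εσ·A_surf·T⁴  ⇒  T⁴ = αS/(ε·πσ).
T⁴ = 0.300·2340/(0.70·π·5.67×10⁻⁸) = 5.630×10⁹ K⁴.
T = (5.630×10⁹)^(1/4).

T ≈ 274 K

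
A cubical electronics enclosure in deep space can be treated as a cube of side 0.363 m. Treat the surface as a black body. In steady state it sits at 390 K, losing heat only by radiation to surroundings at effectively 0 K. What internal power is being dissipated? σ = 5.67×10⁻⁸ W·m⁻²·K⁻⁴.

P ≈ 1040 W

Steady state: P = εσA T⁴.
A = 6L² = 0.7906 m²; T⁴ = (390)⁴ = 2.313×10¹⁰ K⁴.
P = 1.0 × 5.67×10⁻⁸ × 0.7906 × 2.313×10¹⁰.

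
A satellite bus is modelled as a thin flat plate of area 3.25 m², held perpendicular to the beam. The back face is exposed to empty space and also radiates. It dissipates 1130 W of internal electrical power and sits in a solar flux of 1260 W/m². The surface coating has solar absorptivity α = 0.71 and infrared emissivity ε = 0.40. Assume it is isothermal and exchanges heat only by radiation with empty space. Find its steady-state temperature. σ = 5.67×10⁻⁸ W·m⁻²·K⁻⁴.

T ≈ 407 K

At steady state, absorbed solar power + internal power = radiated power.
Absorbed: α·S·A_cross = 0.71·1260·3.250 = 2907 W (cross-section A).
Total input = 2907 + 1130 = 4037 W.
Radiated: εσ·A_surf·T⁴ with A_surf = 2A = 6.500 m².
T⁴ = 4037/(0.40·5.67×10⁻⁸·6.500) = 2.739×10¹⁰ K⁴.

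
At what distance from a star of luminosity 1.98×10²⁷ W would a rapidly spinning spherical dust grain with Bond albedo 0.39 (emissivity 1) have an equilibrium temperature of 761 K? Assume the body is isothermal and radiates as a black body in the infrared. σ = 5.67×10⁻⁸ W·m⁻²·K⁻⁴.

For an isothermal black-emitting sphere, (1−a)S·πr² = σ·4πr²·T⁴ ⇒ S = 4σT⁴/(1−a).
S = 4·5.67×10⁻⁸·(761)⁴/0.610 = 1.247×10⁵ W/m².
Flux falls as S = L/(4πd²), so d = √(L/(4πS)) = √(1.98×10²⁷/(4π·1.247×10⁵)).

d ≈ 3.55×10¹⁰ m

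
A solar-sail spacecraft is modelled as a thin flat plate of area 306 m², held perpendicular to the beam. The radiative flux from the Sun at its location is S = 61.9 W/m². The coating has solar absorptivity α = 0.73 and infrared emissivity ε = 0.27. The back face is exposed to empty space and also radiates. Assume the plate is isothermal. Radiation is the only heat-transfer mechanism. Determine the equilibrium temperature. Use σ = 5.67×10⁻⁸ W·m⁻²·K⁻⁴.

At equilibrium, absorbed power = emitted power.
Absorbing cross-section = A = 306.0 m²; emitting surface = 2A = 612.0 m² (ratio 2).
αS·A_cross = εσ·A_surf·T⁴  ⇒  T⁴ = αS/(ε·2σ).
T⁴ = 0.730·61.9/(0.27·2·5.67×10⁻⁸) = 1.476×10⁹ K⁴.
T = (1.476×10⁹)^(1/4).

T ≈ 196 K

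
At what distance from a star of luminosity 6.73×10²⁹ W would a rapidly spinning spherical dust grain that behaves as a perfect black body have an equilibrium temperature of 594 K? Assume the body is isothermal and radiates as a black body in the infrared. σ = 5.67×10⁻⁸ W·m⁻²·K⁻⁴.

d ≈ 1.38×10¹² m

For an isothermal black-emitting sphere, (1−a)S·πr² = σ·4πr²·T⁴ ⇒ S = 4σT⁴/(1−a).
S = 4·5.67×10⁻⁸·(594)⁴/1.00 = 28240 W/m².
Flux falls as S = L/(4πd²), so d = √(L/(4πS)) = √(6.73×10²⁹/(4π·28240)).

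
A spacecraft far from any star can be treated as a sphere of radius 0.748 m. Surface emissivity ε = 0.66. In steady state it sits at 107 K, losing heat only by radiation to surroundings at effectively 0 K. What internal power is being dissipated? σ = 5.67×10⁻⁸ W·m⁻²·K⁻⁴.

Steady state: P = εσA T⁴.
A = 4πr² = 7.031 m²; T⁴ = (107)⁴ = 1.311×10⁸ K⁴.
P = 0.66 × 5.67×10⁻⁸ × 7.031 × 1.311×10⁸.

P ≈ 34.5 W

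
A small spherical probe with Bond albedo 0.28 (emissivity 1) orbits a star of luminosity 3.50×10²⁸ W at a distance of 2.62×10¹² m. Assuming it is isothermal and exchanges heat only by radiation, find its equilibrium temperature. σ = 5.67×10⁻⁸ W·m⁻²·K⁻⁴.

First find the stellar flux at distance d: S = L/(4πd²) = 3.50×10²⁸/(4π·(2.62×10¹²)²) = 405.7 W/m².
For an isothermal sphere, absorbed (1−a)S·πr² = emitted σ·4πr²·T⁴, so T⁴ = (1−a)S/(4σ).
T⁴ = 0.720·405.7/(4·5.67×10⁻⁸) = 1.288×10⁹ K⁴.

T ≈ 189 K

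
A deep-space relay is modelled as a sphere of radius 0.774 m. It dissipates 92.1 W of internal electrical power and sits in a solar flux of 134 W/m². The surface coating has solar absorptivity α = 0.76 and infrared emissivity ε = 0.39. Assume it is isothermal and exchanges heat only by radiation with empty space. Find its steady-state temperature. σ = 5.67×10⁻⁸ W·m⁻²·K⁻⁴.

At steady state, absorbed solar power + internal power = radiated power.
Absorbed: α·S·A_cross = 0.76·134·1.882 = 191.7 W (cross-section πr²).
Total input = 191.7 + 92.1 = 283.8 W.
Radiated: εσ·A_surf·T⁴ with A_surf = 4πr² = 7.528 m².
T⁴ = 283.8/(0.39·5.67×10⁻⁸·7.528) = 1.705×10⁹ K⁴.

T ≈ 203 K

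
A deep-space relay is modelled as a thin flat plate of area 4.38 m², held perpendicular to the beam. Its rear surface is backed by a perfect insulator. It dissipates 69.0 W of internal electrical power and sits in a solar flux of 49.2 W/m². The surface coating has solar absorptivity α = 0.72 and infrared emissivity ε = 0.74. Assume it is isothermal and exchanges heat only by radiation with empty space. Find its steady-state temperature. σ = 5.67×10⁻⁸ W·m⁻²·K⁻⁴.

At steady state, absorbed solar power + internal power = radiated power.
Absorbed: α·S·A_cross = 0.72·49.2·4.380 = 155.2 W (cross-section A).
Total input = 155.2 + 69.0 = 224.2 W.
Radiated: εσ·A_surf·T⁴ with A_surf = A = 4.380 m².
T⁴ = 224.2/(0.74·5.67×10⁻⁸·4.380) = 1.220×10⁹ K⁴.

T ≈ 187 K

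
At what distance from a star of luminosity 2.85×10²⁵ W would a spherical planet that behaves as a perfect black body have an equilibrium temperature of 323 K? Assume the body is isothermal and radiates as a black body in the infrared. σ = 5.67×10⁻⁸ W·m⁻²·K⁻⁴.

For an isothermal black-emitting sphere, (1−a)S·πr² = σ·4πr²·T⁴ ⇒ S = 4σT⁴/(1−a).
S = 4·5.67×10⁻⁸·(323)⁴/1.00 = 2469 W/m².
Flux falls as S = L/(4πd²), so d = √(L/(4πS)) = √(2.85×10²⁵/(4π·2469)).

d ≈ 3.03×10¹⁰ m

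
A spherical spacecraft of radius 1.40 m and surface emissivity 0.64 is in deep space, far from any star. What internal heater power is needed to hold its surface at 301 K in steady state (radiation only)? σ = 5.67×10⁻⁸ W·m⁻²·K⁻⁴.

P = εσ·4πr²·T⁴.
4πr² = 24.63 m²; T⁴ = 8.209×10⁹ K⁴.
P = 0.64·5.67×10⁻⁸·24.63·8.209×10⁹.

P ≈ 7340 W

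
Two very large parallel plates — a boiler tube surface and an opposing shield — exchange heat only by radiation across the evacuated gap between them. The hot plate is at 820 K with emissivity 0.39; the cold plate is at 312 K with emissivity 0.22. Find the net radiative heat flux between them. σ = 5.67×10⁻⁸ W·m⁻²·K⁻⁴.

For two infinite grey parallel plates, q = σ(T₁⁴ − T₂⁴)/(1/ε₁ + 1/ε₂ − 1).
T₁⁴ − T₂⁴ = 4.521×10¹¹ − 9.476×10⁹ = 4.426×10¹¹ K⁴.
1/ε₁ + 1/ε₂ − 1 = 2.564 + 4.545 − 1 = 6.110.
q = 5.67×10⁻⁸ × 4.426×10¹¹ / 6.110.

q ≈ 4110 W/m²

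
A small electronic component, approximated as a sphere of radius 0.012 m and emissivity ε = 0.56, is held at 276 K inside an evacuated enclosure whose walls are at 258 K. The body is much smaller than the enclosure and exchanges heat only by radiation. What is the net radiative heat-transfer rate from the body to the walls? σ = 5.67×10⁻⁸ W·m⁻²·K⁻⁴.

P_net ≈ 0.0788 W

For a small grey body in a large enclosure: P_net = εσA(T_body⁴ − T_wall⁴).
A = 4πr² = 0.001810 m²; T_body⁴ − T_wall⁴ = 5.803×10⁹ − 4.431×10⁹ = 1.372×10⁹ K⁴.
|P_net| = 0.56·5.67×10⁻⁸·0.001810·1.372×10⁹.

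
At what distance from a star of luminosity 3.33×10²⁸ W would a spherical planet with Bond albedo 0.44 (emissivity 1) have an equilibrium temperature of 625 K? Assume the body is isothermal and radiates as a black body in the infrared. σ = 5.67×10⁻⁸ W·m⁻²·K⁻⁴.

d ≈ 2.07×10¹¹ m

For an isothermal black-emitting sphere, (1−a)S·πr² = σ·4πr²·T⁴ ⇒ S = 4σT⁴/(1−a).
S = 4·5.67×10⁻⁸·(625)⁴/0.560 = 61800 W/m².
Flux falls as S = L/(4πd²), so d = √(L/(4πS)) = √(3.33×10²⁸/(4π·61800)).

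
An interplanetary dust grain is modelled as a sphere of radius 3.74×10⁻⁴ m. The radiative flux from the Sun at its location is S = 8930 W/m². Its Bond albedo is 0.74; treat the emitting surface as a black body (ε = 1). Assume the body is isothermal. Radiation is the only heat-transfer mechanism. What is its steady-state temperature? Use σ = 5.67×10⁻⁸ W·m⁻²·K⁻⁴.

T ≈ 318 K

At equilibrium, absorbed power = emitted power.
Absorbing cross-section = πr² = 4.394×10⁻⁷ m²; emitting surface = 4πr² = 1.758×10⁻⁶ m² (ratio 4).
(1−a)S·A_cross = εσ·A_surf·T⁴  ⇒  T⁴ = (1−a)S/(4σ).
T⁴ = 0.260·8930/(4·5.67×10⁻⁸) = 1.024×10¹⁰ K⁴.
T = (1.024×10¹⁰)^(1/4).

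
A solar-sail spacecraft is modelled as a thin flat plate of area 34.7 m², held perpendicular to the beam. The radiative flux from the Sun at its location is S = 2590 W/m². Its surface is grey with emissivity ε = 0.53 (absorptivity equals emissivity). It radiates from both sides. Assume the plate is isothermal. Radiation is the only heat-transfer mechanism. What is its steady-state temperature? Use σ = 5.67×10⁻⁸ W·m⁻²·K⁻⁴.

T ≈ 389 K

At equilibrium, absorbed power = emitted power.
Absorbing cross-section = A = 34.70 m²; emitting surface = 2A = 69.40 m² (ratio 2).
εS·A_cross = εσ·A_surf·T⁴  ⇒  T⁴ = S/(2σ)   (ε cancels).
T⁴ = 2590/(2·5.67×10⁻⁸) = 2.284×10¹⁰ K⁴.
T = (2.284×10¹⁰)^(1/4).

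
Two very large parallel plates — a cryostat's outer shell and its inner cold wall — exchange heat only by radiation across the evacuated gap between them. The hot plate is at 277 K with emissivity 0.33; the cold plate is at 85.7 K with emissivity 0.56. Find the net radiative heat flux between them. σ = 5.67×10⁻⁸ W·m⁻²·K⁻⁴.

For two infinite grey parallel plates, q = σ(T₁⁴ − T₂⁴)/(1/ε₁ + 1/ε₂ − 1).
T₁⁴ − T₂⁴ = 5.887×10⁹ − 5.394×10⁷ = 5.833×10⁹ K⁴.
1/ε₁ + 1/ε₂ − 1 = 3.030 + 1.786 − 1 = 3.816.
q = 5.67×10⁻⁸ × 5.833×10⁹ / 3.816.

q ≈ 86.7 W/m²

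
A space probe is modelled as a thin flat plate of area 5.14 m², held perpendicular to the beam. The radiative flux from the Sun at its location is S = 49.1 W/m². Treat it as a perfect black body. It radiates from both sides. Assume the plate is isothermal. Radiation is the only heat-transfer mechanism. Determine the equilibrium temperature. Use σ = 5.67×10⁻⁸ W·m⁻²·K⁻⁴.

At equilibrium, absorbed power = emitted power.
Absorbing cross-section = A = 5.140 m²; emitting surface = 2A = 10.28 m² (ratio 2).
S·A_cross = εσ·A_surf·T⁴  ⇒  T⁴ = S/(2σ).
T⁴ = 1.00·49.1/(2·5.67×10⁻⁸) = 4.330×10⁸ K⁴.
T = (4.330×10⁸)^(1/4).

T ≈ 144 K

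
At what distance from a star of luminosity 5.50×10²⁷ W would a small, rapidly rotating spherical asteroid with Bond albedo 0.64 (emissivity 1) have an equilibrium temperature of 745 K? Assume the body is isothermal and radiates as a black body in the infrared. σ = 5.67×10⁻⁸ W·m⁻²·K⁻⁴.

d ≈ 4.75×10¹⁰ m

For an isothermal black-emitting sphere, (1−a)S·πr² = σ·4πr²·T⁴ ⇒ S = 4σT⁴/(1−a).
S = 4·5.67×10⁻⁸·(745)⁴/0.360 = 1.941×10⁵ W/m².
Flux falls as S = L/(4πd²), so d = √(L/(4πS)) = √(5.50×10²⁷/(4π·1.941×10⁵)).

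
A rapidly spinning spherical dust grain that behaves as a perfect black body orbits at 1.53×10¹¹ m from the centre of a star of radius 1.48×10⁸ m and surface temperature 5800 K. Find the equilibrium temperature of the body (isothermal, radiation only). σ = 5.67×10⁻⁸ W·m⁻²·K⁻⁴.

T ≈ 128 K

The star's surface emits σT_*⁴; at distance d the flux is S = σT_*⁴(R_*/d)².
S = 5.67×10⁻⁸·(5800)⁴·(1.48×10⁸/1.53×10¹¹)² = 60.04 W/m².
For an isothermal sphere T⁴ = (1−a)S/(4σ) = 2.647×10⁸ K⁴.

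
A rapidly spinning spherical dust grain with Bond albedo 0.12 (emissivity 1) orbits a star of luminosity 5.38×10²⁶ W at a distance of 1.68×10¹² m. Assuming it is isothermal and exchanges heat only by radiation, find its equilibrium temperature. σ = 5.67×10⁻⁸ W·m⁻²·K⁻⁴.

T ≈ 87.6 K

First find the stellar flux at distance d: S = L/(4πd²) = 5.38×10²⁶/(4π·(1.68×10¹²)²) = 15.17 W/m².
For an isothermal sphere, absorbed (1−a)S·πr² = emitted σ·4πr²·T⁴, so T⁴ = (1−a)S/(4σ).
T⁴ = 0.880·15.17/(4·5.67×10⁻⁸) = 5.886×10⁷ K⁴.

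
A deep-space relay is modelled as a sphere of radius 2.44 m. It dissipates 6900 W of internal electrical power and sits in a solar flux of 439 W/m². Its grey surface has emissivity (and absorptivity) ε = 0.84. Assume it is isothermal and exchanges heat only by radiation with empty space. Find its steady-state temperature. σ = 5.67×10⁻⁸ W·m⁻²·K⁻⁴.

At steady state, absorbed solar power + internal power = radiated power.
Absorbed: α·S·A_cross = 0.84·439·18.70 = 6897 W (cross-section πr²).
Total input = 6897 + 6900 = 13800 W.
Radiated: εσ·A_surf·T⁴ with A_surf = 4πr² = 74.82 m².
T⁴ = 13800/(0.84·5.67×10⁻⁸·74.82) = 3.872×10⁹ K⁴.

T ≈ 249 K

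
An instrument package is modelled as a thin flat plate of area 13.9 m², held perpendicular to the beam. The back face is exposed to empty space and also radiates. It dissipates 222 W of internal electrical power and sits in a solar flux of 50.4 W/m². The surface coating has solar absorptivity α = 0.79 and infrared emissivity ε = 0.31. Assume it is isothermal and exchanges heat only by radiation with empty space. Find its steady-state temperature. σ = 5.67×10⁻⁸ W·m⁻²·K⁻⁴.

T ≈ 200 K

At steady state, absorbed solar power + internal power = radiated power.
Absorbed: α·S·A_cross = 0.79·50.4·13.90 = 553.4 W (cross-section A).
Total input = 553.4 + 222 = 775.4 W.
Radiated: εσ·A_surf·T⁴ with A_surf = 2A = 27.80 m².
T⁴ = 775.4/(0.31·5.67×10⁻⁸·27.80) = 1.587×10⁹ K⁴.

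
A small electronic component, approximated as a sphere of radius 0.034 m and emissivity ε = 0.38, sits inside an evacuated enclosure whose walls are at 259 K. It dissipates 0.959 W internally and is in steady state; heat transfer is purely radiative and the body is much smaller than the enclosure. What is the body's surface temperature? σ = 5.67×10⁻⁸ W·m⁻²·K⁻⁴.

T ≈ 295 K

For a small grey body in a large enclosure, net radiated power = εσA(T⁴ − T_w⁴).
Steady state: P = εσA(T⁴ − T_w⁴) with A = 4πr² = 0.01453 m².
T⁴ = P/(εσA) + T_w⁴ = 0.959/(0.38·5.67×10⁻⁸·0.01453) + (259)⁴
    = 3.064×10⁹ + 4.500×10⁹ = 7.564×10⁹ K⁴.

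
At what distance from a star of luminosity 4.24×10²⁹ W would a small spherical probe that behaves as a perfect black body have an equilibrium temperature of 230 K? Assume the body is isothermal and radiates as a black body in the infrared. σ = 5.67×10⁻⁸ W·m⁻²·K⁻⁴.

For an isothermal black-emitting sphere, (1−a)S·πr² = σ·4πr²·T⁴ ⇒ S = 4σT⁴/(1−a).
S = 4·5.67×10⁻⁸·(230)⁴/1.00 = 634.7 W/m².
Flux falls as S = L/(4πd²), so d = √(L/(4πS)) = √(4.24×10²⁹/(4π·634.7)).

d ≈ 7.29×10¹² m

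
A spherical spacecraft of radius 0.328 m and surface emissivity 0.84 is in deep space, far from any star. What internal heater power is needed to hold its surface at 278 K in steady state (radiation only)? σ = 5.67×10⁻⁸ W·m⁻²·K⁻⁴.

P ≈ 385 W

P = εσ·4πr²·T⁴.
4πr² = 1.352 m²; T⁴ = 5.973×10⁹ K⁴.
P = 0.84·5.67×10⁻⁸·1.352·5.973×10⁹.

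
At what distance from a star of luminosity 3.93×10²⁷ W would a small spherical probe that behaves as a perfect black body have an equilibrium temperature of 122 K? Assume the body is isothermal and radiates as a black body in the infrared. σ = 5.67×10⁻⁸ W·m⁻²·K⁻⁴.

For an isothermal black-emitting sphere, (1−a)S·πr² = σ·4πr²·T⁴ ⇒ S = 4σT⁴/(1−a).
S = 4·5.67×10⁻⁸·(122)⁴/1.00 = 50.24 W/m².
Flux falls as S = L/(4πd²), so d = √(L/(4πS)) = √(3.93×10²⁷/(4π·50.24)).

d ≈ 2.49×10¹² m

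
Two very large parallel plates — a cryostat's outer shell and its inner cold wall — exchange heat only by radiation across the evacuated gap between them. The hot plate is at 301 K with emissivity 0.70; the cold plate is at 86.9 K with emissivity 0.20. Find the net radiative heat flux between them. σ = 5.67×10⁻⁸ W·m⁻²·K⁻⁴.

For two infinite grey parallel plates, q = σ(T₁⁴ − T₂⁴)/(1/ε₁ + 1/ε₂ − 1).
T₁⁴ − T₂⁴ = 8.209×10⁹ − 5.703×10⁷ = 8.152×10⁹ K⁴.
1/ε₁ + 1/ε₂ − 1 = 1.429 + 5.000 − 1 = 5.429.
q = 5.67×10⁻⁸ × 8.152×10⁹ / 5.429.

q ≈ 85.1 W/m²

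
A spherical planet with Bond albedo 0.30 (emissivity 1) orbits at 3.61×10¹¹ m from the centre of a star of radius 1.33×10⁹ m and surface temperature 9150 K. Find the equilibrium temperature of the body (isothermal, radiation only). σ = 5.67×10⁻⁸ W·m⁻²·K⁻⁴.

The star's surface emits σT_*⁴; at distance d the flux is S = σT_*⁴(R_*/d)².
S = 5.67×10⁻⁸·(9150)⁴·(1.33×10⁹/3.61×10¹¹)² = 5395 W/m².
For an isothermal sphere T⁴ = (1−a)S/(4σ) = 1.665×10¹⁰ K⁴.

T ≈ 359 K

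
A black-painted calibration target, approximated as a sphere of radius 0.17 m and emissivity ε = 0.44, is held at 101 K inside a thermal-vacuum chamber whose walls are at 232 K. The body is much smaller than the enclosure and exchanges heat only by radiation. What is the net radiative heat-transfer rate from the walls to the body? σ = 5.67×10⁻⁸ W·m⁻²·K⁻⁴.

P_net ≈ 25.3 W

For a small grey body in a large enclosure: P_net = εσA(T_body⁴ − T_wall⁴).
A = 4πr² = 0.3632 m²; T_body⁴ − T_wall⁴ = 1.041×10⁸ − 2.897×10⁹ = -2.793×10⁹ K⁴.
|P_net| = 0.44·5.67×10⁻⁸·0.3632·2.793×10⁹.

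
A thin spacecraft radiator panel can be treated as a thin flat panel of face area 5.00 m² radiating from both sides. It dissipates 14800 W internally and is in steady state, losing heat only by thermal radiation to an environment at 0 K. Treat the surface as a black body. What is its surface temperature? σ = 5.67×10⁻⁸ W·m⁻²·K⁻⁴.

Steady state: internal power = radiated power, P = εσA T⁴.
Radiating area A = 2·5.00 = 10.00 m².
T⁴ = P/(εσA) = 14800/(1.0·5.67×10⁻⁸·10.00) = 2.610×10¹⁰ K⁴.
T = (2.610×10¹⁰)^(1/4).

T ≈ 402 K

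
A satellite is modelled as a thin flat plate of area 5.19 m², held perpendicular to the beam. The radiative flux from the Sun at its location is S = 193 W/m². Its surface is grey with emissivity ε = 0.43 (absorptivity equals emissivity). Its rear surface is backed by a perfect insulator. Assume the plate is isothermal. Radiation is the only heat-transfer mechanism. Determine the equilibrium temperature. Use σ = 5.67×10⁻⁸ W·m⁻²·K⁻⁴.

At equilibrium, absorbed power = emitted power.
Absorbing cross-section = A = 5.190 m²; emitting surface = A = 5.190 m² (ratio 1).
εS·A_cross = εσ·A_surf·T⁴  ⇒  T⁴ = S/(1σ)   (ε cancels).
T⁴ = 193/(1·5.67×10⁻⁸) = 3.404×10⁹ K⁴.
T = (3.404×10⁹)^(1/4).

T ≈ 242 K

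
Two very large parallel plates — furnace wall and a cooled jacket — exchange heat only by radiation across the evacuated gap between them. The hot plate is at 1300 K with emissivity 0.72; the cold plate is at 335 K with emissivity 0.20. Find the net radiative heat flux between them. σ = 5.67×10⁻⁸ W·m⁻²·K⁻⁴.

For two infinite grey parallel plates, q = σ(T₁⁴ − T₂⁴)/(1/ε₁ + 1/ε₂ − 1).
T₁⁴ − T₂⁴ = 2.856×10¹² − 1.259×10¹⁰ = 2.844×10¹² K⁴.
1/ε₁ + 1/ε₂ − 1 = 1.389 + 5.000 − 1 = 5.389.
q = 5.67×10⁻⁸ × 2.844×10¹² / 5.389.

q ≈ 29900 W/m²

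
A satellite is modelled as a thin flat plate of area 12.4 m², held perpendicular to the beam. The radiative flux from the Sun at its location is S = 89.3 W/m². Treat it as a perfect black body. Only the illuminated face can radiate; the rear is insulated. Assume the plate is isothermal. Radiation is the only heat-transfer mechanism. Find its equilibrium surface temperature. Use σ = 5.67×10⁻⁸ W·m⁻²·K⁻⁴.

T ≈ 199 K

At equilibrium, absorbed power = emitted power.
Absorbing cross-section = A = 12.40 m²; emitting surface = A = 12.40 m² (ratio 1).
S·A_cross = εσ·A_surf·T⁴  ⇒  T⁴ = S/(1σ).
T⁴ = 1.00·89.3/(1·5.67×10⁻⁸) = 1.575×10⁹ K⁴.
T = (1.575×10⁹)^(1/4).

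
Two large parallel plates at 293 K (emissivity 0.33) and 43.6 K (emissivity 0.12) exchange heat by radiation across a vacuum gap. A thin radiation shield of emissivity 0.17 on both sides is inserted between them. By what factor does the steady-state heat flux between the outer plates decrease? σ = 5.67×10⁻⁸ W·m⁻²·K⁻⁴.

Without shield: q₀ = σΔ(T⁴)/(1/ε₁+1/ε₂−1) with denominator 10.36.
With shield the two gaps are in series; the resistances add: (1/ε₁+1/ε_s−1)+(1/ε_s+1/ε₂−1) = 7.913+13.22 = 21.13.
Heat-flux ratio q₀/q = 21.13/10.36.

factor ≈ 2.04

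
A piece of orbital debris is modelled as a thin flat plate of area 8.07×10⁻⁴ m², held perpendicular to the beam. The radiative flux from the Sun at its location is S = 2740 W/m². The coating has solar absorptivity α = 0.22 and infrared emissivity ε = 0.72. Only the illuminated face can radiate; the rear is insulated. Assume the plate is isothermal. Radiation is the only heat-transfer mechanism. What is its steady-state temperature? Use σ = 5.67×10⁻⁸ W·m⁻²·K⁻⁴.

At equilibrium, absorbed power = emitted power.
Absorbing cross-section = A = 8.070×10⁻⁴ m²; emitting surface = A = 8.070×10⁻⁴ m² (ratio 1).
αS·A_cross = εσ·A_surf·T⁴  ⇒  T⁴ = αS/(ε·1σ).
T⁴ = 0.220·2740/(0.72·1·5.67×10⁻⁸) = 1.477×10¹⁰ K⁴.
T = (1.477×10¹⁰)^(1/4).

T ≈ 349 K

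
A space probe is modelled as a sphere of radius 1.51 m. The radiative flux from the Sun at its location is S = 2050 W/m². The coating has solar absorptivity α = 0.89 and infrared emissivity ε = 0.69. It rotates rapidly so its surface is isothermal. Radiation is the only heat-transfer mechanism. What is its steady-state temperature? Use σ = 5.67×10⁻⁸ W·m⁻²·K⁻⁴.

T ≈ 329 K

At equilibrium, absorbed power = emitted power.
Absorbing cross-section = πr² = 7.163 m²; emitting surface = 4πr² = 28.65 m² (ratio 4).
αS·A_cross = εσ·A_surf·T⁴  ⇒  T⁴ = αS/(ε·4σ).
T⁴ = 0.890·2050/(0.69·4·5.67×10⁻⁸) = 1.166×10¹⁰ K⁴.
T = (1.166×10¹⁰)^(1/4).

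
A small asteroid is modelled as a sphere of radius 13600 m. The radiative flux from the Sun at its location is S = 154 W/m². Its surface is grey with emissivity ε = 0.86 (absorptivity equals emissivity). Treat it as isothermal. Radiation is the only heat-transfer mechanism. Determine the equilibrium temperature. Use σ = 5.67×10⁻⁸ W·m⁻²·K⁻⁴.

T ≈ 161 K

At equilibrium, absorbed power = emitted power.
Absorbing cross-section = πr² = 5.811×10⁸ m²; emitting surface = 4πr² = 2.324×10⁹ m² (ratio 4).
εS·A_cross = εσ·A_surf·T⁴  ⇒  T⁴ = S/(4σ)   (ε cancels).
T⁴ = 154/(4·5.67×10⁻⁸) = 6.790×10⁸ K⁴.
T = (6.790×10⁸)^(1/4).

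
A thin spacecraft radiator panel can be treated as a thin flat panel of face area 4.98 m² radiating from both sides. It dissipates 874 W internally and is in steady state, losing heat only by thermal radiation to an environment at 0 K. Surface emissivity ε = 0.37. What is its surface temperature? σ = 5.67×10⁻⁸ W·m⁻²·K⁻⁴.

Steady state: internal power = radiated power, P = εσA T⁴.
Radiating area A = 2·4.98 = 9.960 m².
T⁴ = P/(εσA) = 874/(0.37·5.67×10⁻⁸·9.960) = 4.183×10⁹ K⁴.
T = (4.183×10⁹)^(1/4).

T ≈ 254 K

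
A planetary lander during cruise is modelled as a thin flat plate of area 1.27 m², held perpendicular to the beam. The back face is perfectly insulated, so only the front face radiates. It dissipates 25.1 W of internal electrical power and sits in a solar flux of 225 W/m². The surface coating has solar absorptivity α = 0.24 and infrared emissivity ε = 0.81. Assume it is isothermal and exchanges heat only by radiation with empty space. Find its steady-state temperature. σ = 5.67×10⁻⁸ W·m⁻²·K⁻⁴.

At steady state, absorbed solar power + internal power = radiated power.
Absorbed: α·S·A_cross = 0.24·225·1.270 = 68.58 W (cross-section A).
Total input = 68.58 + 25.1 = 93.68 W.
Radiated: εσ·A_surf·T⁴ with A_surf = A = 1.270 m².
T⁴ = 93.68/(0.81·5.67×10⁻⁸·1.270) = 1.606×10⁹ K⁴.

T ≈ 200 K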